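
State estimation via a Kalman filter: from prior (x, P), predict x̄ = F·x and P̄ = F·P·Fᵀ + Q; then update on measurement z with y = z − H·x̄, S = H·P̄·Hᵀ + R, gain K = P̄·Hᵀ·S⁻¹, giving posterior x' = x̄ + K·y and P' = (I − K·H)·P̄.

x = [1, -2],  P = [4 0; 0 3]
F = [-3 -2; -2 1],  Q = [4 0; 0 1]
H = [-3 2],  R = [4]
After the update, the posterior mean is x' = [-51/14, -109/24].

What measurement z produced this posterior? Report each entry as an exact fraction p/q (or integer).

x̄ = F·x = [1, -4]
P̄ = F·P·Fᵀ + Q = [52 18; 18 20]
S = H·P̄·Hᵀ + R = [336]
K = P̄·Hᵀ·S⁻¹ = [-5/14; -1/24]
x' − x̄ = [-65/14, -13/24] = K·y
y = (KᵀK)⁻¹·Kᵀ·(x' − x̄) = [13]
z = y + H·x̄ = [13] + [-11] = [2]

z = [2]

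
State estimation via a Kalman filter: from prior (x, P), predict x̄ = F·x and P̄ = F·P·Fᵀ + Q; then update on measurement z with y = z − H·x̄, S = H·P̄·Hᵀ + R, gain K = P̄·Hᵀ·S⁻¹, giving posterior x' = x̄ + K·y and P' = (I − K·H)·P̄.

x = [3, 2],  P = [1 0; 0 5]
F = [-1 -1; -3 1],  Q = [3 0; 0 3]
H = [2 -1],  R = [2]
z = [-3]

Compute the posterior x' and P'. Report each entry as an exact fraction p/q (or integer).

x̄ = F·x = [-5, -7]
P̄ = F·P·Fᵀ + Q = [9 -2; -2 17]
y = z − H·x̄ = [0]
S = H·P̄·Hᵀ + R = [63]
K = P̄·Hᵀ·S⁻¹ = [20/63; -1/3]
x' = x̄ + K·y = [-5, -7]
P' = (I − K·H)·P̄ = [167/63 14/3; 14/3 10]

x' = [-5, -7]
P' = [167/63 14/3; 14/3 10]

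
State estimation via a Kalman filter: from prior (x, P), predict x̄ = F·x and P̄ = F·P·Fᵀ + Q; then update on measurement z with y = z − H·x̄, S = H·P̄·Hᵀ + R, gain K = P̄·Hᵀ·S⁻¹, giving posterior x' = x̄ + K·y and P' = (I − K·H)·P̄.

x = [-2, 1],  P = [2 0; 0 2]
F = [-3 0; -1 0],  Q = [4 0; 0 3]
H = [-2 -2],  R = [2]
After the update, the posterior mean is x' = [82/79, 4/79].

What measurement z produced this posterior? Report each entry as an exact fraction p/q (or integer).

z = [-2]

x̄ = F·x = [6, 2]
P̄ = F·P·Fᵀ + Q = [22 6; 6 5]
S = H·P̄·Hᵀ + R = [158]
K = P̄·Hᵀ·S⁻¹ = [-28/79; -11/79]
x' − x̄ = [-392/79, -154/79] = K·y
y = (KᵀK)⁻¹·Kᵀ·(x' − x̄) = [14]
z = y + H·x̄ = [14] + [-16] = [-2]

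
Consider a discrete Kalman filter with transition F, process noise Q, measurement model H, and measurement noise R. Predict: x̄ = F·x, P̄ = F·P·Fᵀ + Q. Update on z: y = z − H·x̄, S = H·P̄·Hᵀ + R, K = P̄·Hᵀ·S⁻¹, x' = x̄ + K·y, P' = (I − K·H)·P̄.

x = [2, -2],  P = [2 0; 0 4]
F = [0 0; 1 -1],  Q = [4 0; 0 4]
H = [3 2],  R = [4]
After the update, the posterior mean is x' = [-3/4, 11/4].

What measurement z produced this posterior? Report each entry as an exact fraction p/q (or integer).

x̄ = F·x = [0, 4]
P̄ = F·P·Fᵀ + Q = [4 0; 0 10]
S = H·P̄·Hᵀ + R = [80]
K = P̄·Hᵀ·S⁻¹ = [3/20; 1/4]
x' − x̄ = [-3/4, -5/4] = K·y
y = (KᵀK)⁻¹·Kᵀ·(x' − x̄) = [-5]
z = y + H·x̄ = [-5] + [8] = [3]

z = [3]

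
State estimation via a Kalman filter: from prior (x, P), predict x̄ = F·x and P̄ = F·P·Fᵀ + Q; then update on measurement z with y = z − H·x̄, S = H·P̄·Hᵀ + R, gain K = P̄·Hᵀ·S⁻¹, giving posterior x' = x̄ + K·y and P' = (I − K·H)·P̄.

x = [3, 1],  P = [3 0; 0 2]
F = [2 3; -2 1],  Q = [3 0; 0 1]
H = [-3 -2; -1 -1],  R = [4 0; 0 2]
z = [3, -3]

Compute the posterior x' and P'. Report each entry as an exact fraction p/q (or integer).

x̄ = F·x = [9, -5]
P̄ = F·P·Fᵀ + Q = [33 -6; -6 15]
y = z − H·x̄ = [20, 1]
S = H·P̄·Hᵀ + R = [289 99; 99 38]
K = P̄·Hᵀ·S⁻¹ = [-633/1181 810/1181; 435/1181 -1413/1181]
x' = x̄ + K·y = [-1221/1181, 1382/1181]
P' = (I − K·H)·P̄ = [5772/1181 -7392/1181; -7392/1181 10218/1181]

x' = [-1221/1181, 1382/1181]
P' = [5772/1181 -7392/1181; -7392/1181 10218/1181]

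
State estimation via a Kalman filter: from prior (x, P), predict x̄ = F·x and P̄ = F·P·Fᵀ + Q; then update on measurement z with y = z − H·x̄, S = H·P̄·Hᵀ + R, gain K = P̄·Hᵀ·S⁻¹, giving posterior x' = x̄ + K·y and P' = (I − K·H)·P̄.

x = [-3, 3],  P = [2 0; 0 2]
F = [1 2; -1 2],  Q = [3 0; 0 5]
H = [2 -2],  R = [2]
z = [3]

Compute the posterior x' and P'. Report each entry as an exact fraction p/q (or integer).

x̄ = F·x = [3, 9]
P̄ = F·P·Fᵀ + Q = [13 6; 6 15]
y = z − H·x̄ = [15]
S = H·P̄·Hᵀ + R = [66]
K = P̄·Hᵀ·S⁻¹ = [7/33; -3/11]
x' = x̄ + K·y = [68/11, 54/11]
P' = (I − K·H)·P̄ = [331/33 108/11; 108/11 111/11]

x' = [68/11, 54/11]
P' = [331/33 108/11; 108/11 111/11]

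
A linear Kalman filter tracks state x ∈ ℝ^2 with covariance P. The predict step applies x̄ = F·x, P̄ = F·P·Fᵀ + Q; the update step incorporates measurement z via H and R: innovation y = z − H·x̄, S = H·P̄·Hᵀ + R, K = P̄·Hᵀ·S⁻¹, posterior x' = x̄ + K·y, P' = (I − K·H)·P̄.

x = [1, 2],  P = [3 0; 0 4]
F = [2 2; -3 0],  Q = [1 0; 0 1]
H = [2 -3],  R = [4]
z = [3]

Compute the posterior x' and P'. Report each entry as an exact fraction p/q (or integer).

x' = [18/7, 33/49]
P' = [23/3 34/7; 34/7 172/49]

x̄ = F·x = [6, -3]
P̄ = F·P·Fᵀ + Q = [29 -18; -18 28]
y = z − H·x̄ = [-18]
S = H·P̄·Hᵀ + R = [588]
K = P̄·Hᵀ·S⁻¹ = [4/21; -10/49]
x' = x̄ + K·y = [18/7, 33/49]
P' = (I − K·H)·P̄ = [23/3 34/7; 34/7 172/49]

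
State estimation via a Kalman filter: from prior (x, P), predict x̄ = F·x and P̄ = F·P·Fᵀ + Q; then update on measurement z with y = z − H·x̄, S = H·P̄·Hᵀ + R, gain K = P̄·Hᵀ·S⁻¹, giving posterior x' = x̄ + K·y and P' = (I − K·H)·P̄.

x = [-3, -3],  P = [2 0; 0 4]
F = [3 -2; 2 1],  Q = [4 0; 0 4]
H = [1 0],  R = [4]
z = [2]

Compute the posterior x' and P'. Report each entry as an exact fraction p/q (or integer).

x̄ = F·x = [-3, -9]
P̄ = F·P·Fᵀ + Q = [38 4; 4 16]
y = z − H·x̄ = [5]
S = H·P̄·Hᵀ + R = [42]
K = P̄·Hᵀ·S⁻¹ = [19/21; 2/21]
x' = x̄ + K·y = [32/21, -179/21]
P' = (I − K·H)·P̄ = [76/21 8/21; 8/21 328/21]

x' = [32/21, -179/21]
P' = [76/21 8/21; 8/21 328/21]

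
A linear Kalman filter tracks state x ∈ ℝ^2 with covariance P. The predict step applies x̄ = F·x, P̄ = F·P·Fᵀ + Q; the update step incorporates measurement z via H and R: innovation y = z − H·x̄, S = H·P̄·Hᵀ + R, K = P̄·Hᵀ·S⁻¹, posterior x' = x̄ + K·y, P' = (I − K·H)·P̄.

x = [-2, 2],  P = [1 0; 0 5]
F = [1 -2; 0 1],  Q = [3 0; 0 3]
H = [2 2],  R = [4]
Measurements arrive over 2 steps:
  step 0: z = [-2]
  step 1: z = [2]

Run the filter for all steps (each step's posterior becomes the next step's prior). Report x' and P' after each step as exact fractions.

step 0: x̄ = F·x = [-6, 2]
step 0: P̄ = F·P·Fᵀ + Q = [24 -10; -10 8]
step 0: y = z − H·x̄ = [6]
step 0: S = H·P̄·Hᵀ + R = [52]
step 0: K = P̄·Hᵀ·S⁻¹ = [7/13; -1/13]
step 0: x' = x̄ + K·y = [-36/13, 20/13]
step 0: P' = (I − K·H)·P̄ = [116/13 -102/13; -102/13 100/13]
step 1: x̄ = F·x = [-76/13, 20/13]
step 1: P̄ = F·P·Fᵀ + Q = [963/13 -302/13; -302/13 139/13]
step 1: y = z − H·x̄ = [138/13]
step 1: S = H·P̄·Hᵀ + R = [2044/13]
step 1: K = P̄·Hᵀ·S⁻¹ = [661/1022; -163/1022]
step 1: x' = x̄ + K·y = [521/511, -79/511]
step 1: P' = (I − K·H)·P̄ = [4244/511 -3583/511; -3583/511 3420/511]

step 0: x' = [-36/13, 20/13], P' = [116/13 -102/13; -102/13 100/13]
step 1: x' = [521/511, -79/511], P' = [4244/511 -3583/511; -3583/511 3420/511]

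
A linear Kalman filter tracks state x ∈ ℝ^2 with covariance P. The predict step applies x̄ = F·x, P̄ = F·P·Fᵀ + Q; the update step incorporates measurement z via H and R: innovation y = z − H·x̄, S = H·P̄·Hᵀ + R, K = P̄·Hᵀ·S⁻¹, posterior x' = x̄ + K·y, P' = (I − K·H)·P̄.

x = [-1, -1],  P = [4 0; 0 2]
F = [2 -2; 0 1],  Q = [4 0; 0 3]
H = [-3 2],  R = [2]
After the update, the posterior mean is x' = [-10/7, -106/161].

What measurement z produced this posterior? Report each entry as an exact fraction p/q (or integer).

z = [3]

x̄ = F·x = [0, -1]
P̄ = F·P·Fᵀ + Q = [28 -4; -4 5]
S = H·P̄·Hᵀ + R = [322]
K = P̄·Hᵀ·S⁻¹ = [-2/7; 11/161]
x' − x̄ = [-10/7, 55/161] = K·y
y = (KᵀK)⁻¹·Kᵀ·(x' − x̄) = [5]
z = y + H·x̄ = [5] + [-2] = [3]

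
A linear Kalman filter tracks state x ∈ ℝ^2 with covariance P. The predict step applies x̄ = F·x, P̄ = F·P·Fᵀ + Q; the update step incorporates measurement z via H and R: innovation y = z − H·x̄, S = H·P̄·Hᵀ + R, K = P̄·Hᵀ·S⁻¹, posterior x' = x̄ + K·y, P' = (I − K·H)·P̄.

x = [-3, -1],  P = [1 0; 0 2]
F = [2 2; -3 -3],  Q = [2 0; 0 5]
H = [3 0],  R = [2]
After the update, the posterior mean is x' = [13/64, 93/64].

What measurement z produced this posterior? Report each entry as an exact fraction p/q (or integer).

z = [1]

x̄ = F·x = [-8, 12]
P̄ = F·P·Fᵀ + Q = [14 -18; -18 32]
S = H·P̄·Hᵀ + R = [128]
K = P̄·Hᵀ·S⁻¹ = [21/64; -27/64]
x' − x̄ = [525/64, -675/64] = K·y
y = (KᵀK)⁻¹·Kᵀ·(x' − x̄) = [25]
z = y + H·x̄ = [25] + [-24] = [1]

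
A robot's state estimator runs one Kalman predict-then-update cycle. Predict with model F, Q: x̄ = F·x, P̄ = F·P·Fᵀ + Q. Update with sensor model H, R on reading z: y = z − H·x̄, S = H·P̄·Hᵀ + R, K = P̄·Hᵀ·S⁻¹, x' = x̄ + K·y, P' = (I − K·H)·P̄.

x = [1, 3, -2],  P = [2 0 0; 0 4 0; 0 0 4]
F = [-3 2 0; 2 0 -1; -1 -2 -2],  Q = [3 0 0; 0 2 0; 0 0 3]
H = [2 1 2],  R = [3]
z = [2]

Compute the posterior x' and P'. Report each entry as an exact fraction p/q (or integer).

x' = [173/67, 808/201, -719/201]
P' = [1891/67 -776/67 -1482/67; -776/67 2810/201 920/201; -1482/67 920/201 4073/201]

x̄ = F·x = [3, 4, -3]
P̄ = F·P·Fᵀ + Q = [37 -12 -10; -12 14 4; -10 4 37]
y = z − H·x̄ = [-2]
S = H·P̄·Hᵀ + R = [201]
K = P̄·Hᵀ·S⁻¹ = [14/67; -2/201; 58/201]
x' = x̄ + K·y = [173/67, 808/201, -719/201]
P' = (I − K·H)·P̄ = [1891/67 -776/67 -1482/67; -776/67 2810/201 920/201; -1482/67 920/201 4073/201]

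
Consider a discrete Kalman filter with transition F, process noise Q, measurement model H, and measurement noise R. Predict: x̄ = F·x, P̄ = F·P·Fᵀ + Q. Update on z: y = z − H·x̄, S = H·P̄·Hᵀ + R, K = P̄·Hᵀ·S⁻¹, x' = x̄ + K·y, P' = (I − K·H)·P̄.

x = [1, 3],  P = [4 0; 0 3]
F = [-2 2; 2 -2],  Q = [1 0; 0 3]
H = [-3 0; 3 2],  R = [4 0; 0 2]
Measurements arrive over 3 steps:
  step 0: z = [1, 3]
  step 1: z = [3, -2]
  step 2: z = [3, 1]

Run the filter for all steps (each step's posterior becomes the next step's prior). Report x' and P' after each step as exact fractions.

step 0: x̄ = F·x = [4, -4]
step 0: P̄ = F·P·Fᵀ + Q = [29 -28; -28 31]
step 0: y = z − H·x̄ = [13, -1]
step 0: S = H·P̄·Hᵀ + R = [265 -93; -93 51]
step 0: K = P̄·Hᵀ·S⁻¹ = [-259/811 62/2433; 373/811 991/2433]
step 0: x' = x̄ + K·y = [-431/2433, 3824/2433]
step 0: P' = (I − K·H)·P̄ = [1036/2433 -1492/2433; -1492/2433 3229/2433]
step 1: x̄ = F·x = [8510/2433, -8510/2433]
step 1: P̄ = F·P·Fᵀ + Q = [31429/2433 -28996/2433; -28996/2433 36295/2433]
step 1: y = z − H·x̄ = [10943/811, -13376/2433]
step 1: S = H·P̄·Hᵀ + R = [97531/811 -36295/811; -36295/811 84955/2433]
step 1: K = P̄·Hᵀ·S⁻¹ = [-166797/534373 2074/76339; 239307/534373 154393/381695]
step 1: x' = x̄ + K·y = [-461347/534373, 857933/2671865]
step 1: P' = (I − K·H)·P̄ = [222396/534373 -319076/534373; -319076/534373 3473821/2671865]
step 2: x̄ = F·x = [6329336/2671865, -6329336/2671865]
step 2: P̄ = F·P·Fᵀ + Q = [33778109/2671865 -31106244/2671865; -31106244/2671865 39121839/2671865]
step 2: y = z − H·x̄ = [27003603/2671865, -3657471/2671865]
step 2: S = H·P̄·Hᵀ + R = [314690441/2671865 -117365517/2671865; -117365517/2671865 92559139/2671865]
step 2: K = P̄·Hᵀ·S⁻¹ = [-895977753/2873051537 78243678/2873051537; 1285283871/2873051537 1161815031/2873051537]
step 2: x' = x̄ + K·y = [-2356516141/2873051537, 4593601132/2873051537]
step 2: P' = (I − K·H)·P̄ = [1194637004/2873051537 -1713711828/2873051537; -1713711828/2873051537 3732382773/2873051537]

step 0: x' = [-431/2433, 3824/2433], P' = [1036/2433 -1492/2433; -1492/2433 3229/2433]
step 1: x' = [-461347/534373, 857933/2671865], P' = [222396/534373 -319076/534373; -319076/534373 3473821/2671865]
step 2: x' = [-2356516141/2873051537, 4593601132/2873051537], P' = [1194637004/2873051537 -1713711828/2873051537; -1713711828/2873051537 3732382773/2873051537]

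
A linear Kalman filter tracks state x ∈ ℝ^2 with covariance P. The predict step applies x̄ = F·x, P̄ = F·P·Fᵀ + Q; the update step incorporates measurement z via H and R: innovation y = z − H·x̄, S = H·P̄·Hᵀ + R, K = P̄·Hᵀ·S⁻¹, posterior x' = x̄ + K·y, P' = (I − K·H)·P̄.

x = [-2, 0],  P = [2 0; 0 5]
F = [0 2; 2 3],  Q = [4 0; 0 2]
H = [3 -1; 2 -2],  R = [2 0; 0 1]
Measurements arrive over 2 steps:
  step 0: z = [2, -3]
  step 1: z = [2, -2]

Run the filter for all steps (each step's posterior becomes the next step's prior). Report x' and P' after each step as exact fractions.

step 0: x' = [12/7, 22/7], P' = [3828/6965 936/1393; 936/1393 1450/1393]
step 1: x' = [10793364/5876173, 17658318/5876173], P' = [3090076/5876173 3769484/5876173; 3769484/5876173 5880060/5876173]

step 0: x̄ = F·x = [0, -4]
step 0: P̄ = F·P·Fᵀ + Q = [24 30; 30 55]
step 0: y = z − H·x̄ = [-2, -11]
step 0: S = H·P̄·Hᵀ + R = [93 14; 14 77]
step 0: K = P̄·Hᵀ·S⁻¹ = [486/995 -1704/6965; 97/199 -1028/1393]
step 0: x' = x̄ + K·y = [12/7, 22/7]
step 0: P' = (I − K·H)·P̄ = [3828/6965 936/1393; 936/1393 1450/1393]
step 1: x̄ = F·x = [44/7, 90/7]
step 1: P̄ = F·P·Fᵀ + Q = [11372/1393 12444/1393; 12444/1393 150652/6965]
step 1: y = z − H·x̄ = [-4, 78/7]
step 1: S = H·P̄·Hᵀ + R = [43286/995 20672/995; 20672/995 339253/6965]
step 1: K = P̄·Hᵀ·S⁻¹ = [2750372/5876173 -1358816/5876173; 2714196/5876173 -4221152/5876173]
step 1: x' = x̄ + K·y = [10793364/5876173, 17658318/5876173]
step 1: P' = (I − K·H)·P̄ = [3090076/5876173 3769484/5876173; 3769484/5876173 5880060/5876173]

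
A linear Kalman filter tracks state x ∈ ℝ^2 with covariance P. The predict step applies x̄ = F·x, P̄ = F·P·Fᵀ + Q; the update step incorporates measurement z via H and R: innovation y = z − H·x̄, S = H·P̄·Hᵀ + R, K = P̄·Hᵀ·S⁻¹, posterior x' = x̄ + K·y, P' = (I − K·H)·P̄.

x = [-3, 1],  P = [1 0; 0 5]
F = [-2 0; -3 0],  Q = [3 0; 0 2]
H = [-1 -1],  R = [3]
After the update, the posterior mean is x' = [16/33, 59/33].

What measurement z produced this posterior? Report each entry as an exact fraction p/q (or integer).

z = [-1]

x̄ = F·x = [6, 9]
P̄ = F·P·Fᵀ + Q = [7 6; 6 11]
S = H·P̄·Hᵀ + R = [33]
K = P̄·Hᵀ·S⁻¹ = [-13/33; -17/33]
x' − x̄ = [-182/33, -238/33] = K·y
y = (KᵀK)⁻¹·Kᵀ·(x' − x̄) = [14]
z = y + H·x̄ = [14] + [-15] = [-1]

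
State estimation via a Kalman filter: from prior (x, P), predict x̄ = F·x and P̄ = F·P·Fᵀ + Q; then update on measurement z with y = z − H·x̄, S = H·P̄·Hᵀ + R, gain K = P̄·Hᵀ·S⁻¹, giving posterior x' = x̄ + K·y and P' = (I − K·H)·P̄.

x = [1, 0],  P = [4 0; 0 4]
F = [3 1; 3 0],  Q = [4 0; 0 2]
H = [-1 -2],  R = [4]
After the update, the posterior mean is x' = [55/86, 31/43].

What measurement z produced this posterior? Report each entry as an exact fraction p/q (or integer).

z = [-2]

x̄ = F·x = [3, 3]
P̄ = F·P·Fᵀ + Q = [44 36; 36 38]
S = H·P̄·Hᵀ + R = [344]
K = P̄·Hᵀ·S⁻¹ = [-29/86; -14/43]
x' − x̄ = [-203/86, -98/43] = K·y
y = (KᵀK)⁻¹·Kᵀ·(x' − x̄) = [7]
z = y + H·x̄ = [7] + [-9] = [-2]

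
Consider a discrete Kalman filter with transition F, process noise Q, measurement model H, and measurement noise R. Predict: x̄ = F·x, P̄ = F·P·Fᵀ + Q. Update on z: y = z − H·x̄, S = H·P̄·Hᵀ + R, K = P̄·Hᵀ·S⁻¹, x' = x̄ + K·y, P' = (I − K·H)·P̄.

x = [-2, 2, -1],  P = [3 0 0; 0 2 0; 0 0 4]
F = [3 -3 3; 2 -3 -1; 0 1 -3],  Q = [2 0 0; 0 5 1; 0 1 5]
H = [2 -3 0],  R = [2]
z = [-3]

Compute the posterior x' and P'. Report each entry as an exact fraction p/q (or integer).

x̄ = F·x = [-15, -9, 5]
P̄ = F·P·Fᵀ + Q = [83 24 -42; 24 39 7; -42 7 43]
y = z − H·x̄ = [0]
S = H·P̄·Hᵀ + R = [397]
K = P̄·Hᵀ·S⁻¹ = [94/397; -69/397; -105/397]
x' = x̄ + K·y = [-15, -9, 5]
P' = (I − K·H)·P̄ = [24115/397 16014/397 -6804/397; 16014/397 10722/397 -4466/397; -6804/397 -4466/397 6046/397]

x' = [-15, -9, 5]
P' = [24115/397 16014/397 -6804/397; 16014/397 10722/397 -4466/397; -6804/397 -4466/397 6046/397]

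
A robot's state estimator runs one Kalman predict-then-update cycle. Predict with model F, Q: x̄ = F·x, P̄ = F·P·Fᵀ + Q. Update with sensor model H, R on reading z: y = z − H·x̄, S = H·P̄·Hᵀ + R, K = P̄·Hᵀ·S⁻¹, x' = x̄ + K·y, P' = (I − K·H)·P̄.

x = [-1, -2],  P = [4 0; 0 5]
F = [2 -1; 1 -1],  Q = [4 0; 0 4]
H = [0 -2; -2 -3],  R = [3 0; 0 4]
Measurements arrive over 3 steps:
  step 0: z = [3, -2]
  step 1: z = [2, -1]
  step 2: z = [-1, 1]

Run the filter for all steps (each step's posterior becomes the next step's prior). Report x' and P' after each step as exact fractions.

step 0: x' = [1465/767, -48/59], P' = [7008/3835 -204/295; -204/295 156/295]
step 1: x' = [2951142/1847645, -1318373/1847645], P' = [3213112/1847645 -1202688/1847645; -1202688/1847645 938832/1847645]
step 2: x' = [-54905127/107052107, 21914482/107052107], P' = [185845022/107052107 -69600435/107052107; -69600435/107052107 108748065/214104214]

step 0: x̄ = F·x = [0, 1]
step 0: P̄ = F·P·Fᵀ + Q = [25 13; 13 13]
step 0: y = z − H·x̄ = [5, 1]
step 0: S = H·P̄·Hᵀ + R = [55 130; 130 377]
step 0: K = P̄·Hᵀ·S⁻¹ = [136/295 -303/767; -104/295 -3/59]
step 0: x' = x̄ + K·y = [1465/767, -48/59]
step 0: P' = (I − K·H)·P̄ = [7008/3835 -204/295; -204/295 156/295]
step 1: x̄ = F·x = [3554/767, 2089/767]
step 1: P̄ = F·P·Fᵀ + Q = [56008/3835 4800/767; 4800/767 5936/767]
step 1: y = z − H·x̄ = [5712/767, 12608/767]
step 1: S = H·P̄·Hᵀ + R = [26045/767 54816/767; 54816/767 794492/3835]
step 1: K = P̄·Hᵀ·S⁻¹ = [801792/1847645 -140908/369529; -625888/1847645 -20556/369529]
step 1: x' = x̄ + K·y = [2951142/1847645, -1318373/1847645]
step 1: P' = (I − K·H)·P̄ = [3213112/1847645 -1202688/1847645; -1202688/1847645 938832/1847645]
step 2: x̄ = F·x = [7220657/1847645, 853903/369529]
step 2: P̄ = F·P·Fᵀ + Q = [25992612/1847645 2194624/369529; 2194624/369529 2789580/369529]
step 2: y = z − H·x̄ = [1338277/369529, 29097504/1847645]
step 2: S = H·P̄·Hᵀ + R = [12266907/369529 25515976/369529; 25515976/369529 368569568/1847645]
step 2: K = P̄·Hᵀ·S⁻¹ = [46400290/107052107 -162888739/428208428; -36249355/107052107 -47842455/856416856]
step 2: x' = x̄ + K·y = [-54905127/107052107, 21914482/107052107]
step 2: P' = (I − K·H)·P̄ = [185845022/107052107 -69600435/107052107; -69600435/107052107 108748065/214104214]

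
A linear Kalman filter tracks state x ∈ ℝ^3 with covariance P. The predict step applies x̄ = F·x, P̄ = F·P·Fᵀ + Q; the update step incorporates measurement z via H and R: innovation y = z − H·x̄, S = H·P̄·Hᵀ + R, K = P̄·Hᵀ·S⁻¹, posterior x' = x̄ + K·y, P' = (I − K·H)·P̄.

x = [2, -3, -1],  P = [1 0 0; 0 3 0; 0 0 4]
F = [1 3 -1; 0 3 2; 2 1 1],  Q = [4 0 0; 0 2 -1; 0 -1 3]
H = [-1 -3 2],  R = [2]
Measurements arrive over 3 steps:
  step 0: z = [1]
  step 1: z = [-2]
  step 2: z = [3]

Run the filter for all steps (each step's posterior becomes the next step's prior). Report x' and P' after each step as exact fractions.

step 0: x' = [644/393, 313/393, 342/131], P' = [7907/393 -2171/393 206/131; -2171/393 2801/393 998/131; 206/131 998/131 1591/131]
step 1: x' = [59949/71186, 347765/71186, 480087/71186], P' = [1539255/142372 1890479/142372 3596125/142372; 1890479/142372 25299323/711860 42456713/711860; 3596125/142372 42456713/711860 72680163/711860]
step 2: x' = [463136957/1236024338, -4149545933/1236024338, -4151092969/1236024338], P' = [18009335335/2472048676 14938330095/2472048676 15557187093/1236024338; 14938330095/2472048676 53191900591/2472048676 43068746737/1236024338; 15557187093/1236024338 43068746737/1236024338 72085458855/1236024338]

step 0: x̄ = F·x = [-6, -11, 0]
step 0: P̄ = F·P·Fᵀ + Q = [36 19 7; 19 45 16; 7 16 14]
step 0: y = z − H·x̄ = [-38]
step 0: S = H·P̄·Hᵀ + R = [393]
step 0: K = P̄·Hᵀ·S⁻¹ = [-79/393; -122/393; -9/131]
step 0: x' = x̄ + K·y = [644/393, 313/393, 342/131]
step 0: P' = (I − K·H)·P̄ = [7907/393 -2171/393 206/131; -2171/393 2801/393 998/131; 206/131 998/131 1591/131]
step 1: x̄ = F·x = [557/393, 997/131, 2627/393]
step 1: P̄ = F·P·Fᵀ + Q = [7235/393 6456/131 9617/393; 6456/131 27005/131 7324/131; 9617/393 7324/131 40157/393]
step 1: y = z − H·x̄ = [3490/393]
step 1: S = H·P̄·Hᵀ + R = [711860/393]
step 1: K = P̄·Hᵀ·S⁻¹ = [-9221/142372; -218469/711860; 4781/711860]
step 1: x' = x̄ + K·y = [59949/71186, 347765/71186, 480087/71186]
step 1: P' = (I − K·H)·P̄ = [1539255/142372 1890479/142372 3596125/142372; 1890479/142372 25299323/711860 42456713/711860; 3596125/142372 42456713/711860 72680163/711860]
step 2: x̄ = F·x = [623157/71186, 2003469/71186, 473875/35593]
step 2: P̄ = F·P·Fᵀ + Q = [76930627/711860 54804431/142372 75854961/355930; 54804431/142372 205863767/142372 56146687/71186; 75854961/355930 56146687/71186 81386418/177965]
step 2: y = z − H·x̄ = [2475811/35593]
step 2: S = H·P̄·Hᵀ + R = [1236024338/177965]
step 2: K = P̄·Hᵀ·S⁻¹ = [-74447156/618012169; -279880615/618012169; -296254797/1236024338]
step 2: x' = x̄ + K·y = [463136957/1236024338, -4149545933/1236024338, -4151092969/1236024338]
step 2: P' = (I − K·H)·P̄ = [18009335335/2472048676 14938330095/2472048676 15557187093/1236024338; 14938330095/2472048676 53191900591/2472048676 43068746737/1236024338; 15557187093/1236024338 43068746737/1236024338 72085458855/1236024338]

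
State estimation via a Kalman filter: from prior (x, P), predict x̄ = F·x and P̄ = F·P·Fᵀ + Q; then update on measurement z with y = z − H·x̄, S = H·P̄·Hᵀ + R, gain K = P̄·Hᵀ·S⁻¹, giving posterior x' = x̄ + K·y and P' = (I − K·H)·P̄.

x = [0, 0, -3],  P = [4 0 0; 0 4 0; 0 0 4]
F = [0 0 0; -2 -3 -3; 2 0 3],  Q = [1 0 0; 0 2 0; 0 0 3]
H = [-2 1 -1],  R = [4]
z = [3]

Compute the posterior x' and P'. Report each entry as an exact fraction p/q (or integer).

x' = [30/257, 183/257, -708/257]
P' = [253/257 284/257 -214/257; 284/257 2966/257 1830/257; -214/257 1830/257 2686/257]

x̄ = F·x = [0, 9, -9]
P̄ = F·P·Fᵀ + Q = [1 0 0; 0 90 -52; 0 -52 55]
y = z − H·x̄ = [-15]
S = H·P̄·Hᵀ + R = [257]
K = P̄·Hᵀ·S⁻¹ = [-2/257; 142/257; -107/257]
x' = x̄ + K·y = [30/257, 183/257, -708/257]
P' = (I − K·H)·P̄ = [253/257 284/257 -214/257; 284/257 2966/257 1830/257; -214/257 1830/257 2686/257]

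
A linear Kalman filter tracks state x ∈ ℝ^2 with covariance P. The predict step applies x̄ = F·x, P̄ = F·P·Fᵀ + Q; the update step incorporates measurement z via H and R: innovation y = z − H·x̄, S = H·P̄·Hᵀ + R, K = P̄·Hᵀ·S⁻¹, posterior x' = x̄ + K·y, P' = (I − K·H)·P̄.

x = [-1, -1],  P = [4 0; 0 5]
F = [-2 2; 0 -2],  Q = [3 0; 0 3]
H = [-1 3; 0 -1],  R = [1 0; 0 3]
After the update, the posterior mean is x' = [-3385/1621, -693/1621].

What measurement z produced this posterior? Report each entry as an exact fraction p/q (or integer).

x̄ = F·x = [0, 2]
P̄ = F·P·Fᵀ + Q = [39 -20; -20 23]
S = H·P̄·Hᵀ + R = [367 -89; -89 26]
K = P̄·Hᵀ·S⁻¹ = [-794/1621 -1471/1621; 267/1621 -520/1621]
x' − x̄ = [-3385/1621, -3935/1621] = K·y
y = (KᵀK)⁻¹·Kᵀ·(x' − x̄) = [-5, 5]
z = y + H·x̄ = [-5, 5] + [6, -2] = [1, 3]

z = [1, 3]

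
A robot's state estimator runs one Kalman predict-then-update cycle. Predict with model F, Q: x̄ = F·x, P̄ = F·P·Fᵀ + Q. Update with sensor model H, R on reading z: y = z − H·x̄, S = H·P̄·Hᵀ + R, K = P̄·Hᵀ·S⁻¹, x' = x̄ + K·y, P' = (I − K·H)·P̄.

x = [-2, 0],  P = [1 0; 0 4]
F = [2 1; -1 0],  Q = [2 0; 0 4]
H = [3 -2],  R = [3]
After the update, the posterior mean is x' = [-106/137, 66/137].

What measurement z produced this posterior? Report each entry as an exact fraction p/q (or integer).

z = [-3]

x̄ = F·x = [-4, 2]
P̄ = F·P·Fᵀ + Q = [10 -2; -2 5]
S = H·P̄·Hᵀ + R = [137]
K = P̄·Hᵀ·S⁻¹ = [34/137; -16/137]
x' − x̄ = [442/137, -208/137] = K·y
y = (KᵀK)⁻¹·Kᵀ·(x' − x̄) = [13]
z = y + H·x̄ = [13] + [-16] = [-3]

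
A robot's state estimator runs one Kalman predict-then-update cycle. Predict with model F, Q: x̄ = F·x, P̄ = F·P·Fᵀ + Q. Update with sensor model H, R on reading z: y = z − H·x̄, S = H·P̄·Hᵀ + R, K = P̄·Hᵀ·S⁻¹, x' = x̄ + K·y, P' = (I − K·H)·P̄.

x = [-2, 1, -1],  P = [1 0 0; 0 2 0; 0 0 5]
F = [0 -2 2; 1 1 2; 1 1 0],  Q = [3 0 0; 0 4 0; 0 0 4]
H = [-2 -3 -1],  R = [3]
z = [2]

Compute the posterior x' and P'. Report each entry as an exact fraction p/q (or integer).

x̄ = F·x = [-4, -3, -1]
P̄ = F·P·Fᵀ + Q = [31 16 -4; 16 27 3; -4 3 7]
y = z − H·x̄ = [-16]
S = H·P̄·Hᵀ + R = [571]
K = P̄·Hᵀ·S⁻¹ = [-106/571; -116/571; -8/571]
x' = x̄ + K·y = [-588/571, 143/571, -443/571]
P' = (I − K·H)·P̄ = [6465/571 -3160/571 -3132/571; -3160/571 1961/571 785/571; -3132/571 785/571 3933/571]

x' = [-588/571, 143/571, -443/571]
P' = [6465/571 -3160/571 -3132/571; -3160/571 1961/571 785/571; -3132/571 785/571 3933/571]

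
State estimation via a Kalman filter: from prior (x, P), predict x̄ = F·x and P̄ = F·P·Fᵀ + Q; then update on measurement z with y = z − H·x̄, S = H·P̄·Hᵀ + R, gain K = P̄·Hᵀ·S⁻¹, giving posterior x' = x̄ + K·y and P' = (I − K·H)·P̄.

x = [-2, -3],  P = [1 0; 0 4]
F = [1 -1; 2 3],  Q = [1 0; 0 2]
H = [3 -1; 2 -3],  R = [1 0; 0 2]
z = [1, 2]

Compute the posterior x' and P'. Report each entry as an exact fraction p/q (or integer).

x' = [-289/4142, -3635/4142]
P' = [421/2071 451/2071; 451/2071 857/2071]

x̄ = F·x = [1, -13]
P̄ = F·P·Fᵀ + Q = [6 -10; -10 42]
y = z − H·x̄ = [-15, -39]
S = H·P̄·Hᵀ + R = [157 272; 272 524]
K = P̄·Hᵀ·S⁻¹ = [812/2071 -511/4142; 496/2071 -1669/4142]
x' = x̄ + K·y = [-289/4142, -3635/4142]
P' = (I − K·H)·P̄ = [421/2071 451/2071; 451/2071 857/2071]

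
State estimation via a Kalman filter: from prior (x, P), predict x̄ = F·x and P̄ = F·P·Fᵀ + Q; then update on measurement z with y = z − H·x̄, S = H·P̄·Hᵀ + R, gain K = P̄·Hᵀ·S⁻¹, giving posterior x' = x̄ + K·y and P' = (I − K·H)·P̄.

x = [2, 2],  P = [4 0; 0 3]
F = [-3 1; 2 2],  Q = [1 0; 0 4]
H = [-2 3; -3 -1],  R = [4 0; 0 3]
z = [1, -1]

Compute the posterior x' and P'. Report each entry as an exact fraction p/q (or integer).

x' = [11487/59408, 8123/14852]
P' = [7529/29704 345/7426; 345/7426 1446/3713]

x̄ = F·x = [-4, 8]
P̄ = F·P·Fᵀ + Q = [40 -18; -18 32]
y = z − H·x̄ = [-31, -5]
S = H·P̄·Hᵀ + R = [668 270; 270 287]
K = P̄·Hᵀ·S⁻¹ = [-5459/59408 -7989/29704; 3993/14852 -1309/7426]
x' = x̄ + K·y = [11487/59408, 8123/14852]
P' = (I − K·H)·P̄ = [7529/29704 345/7426; 345/7426 1446/3713]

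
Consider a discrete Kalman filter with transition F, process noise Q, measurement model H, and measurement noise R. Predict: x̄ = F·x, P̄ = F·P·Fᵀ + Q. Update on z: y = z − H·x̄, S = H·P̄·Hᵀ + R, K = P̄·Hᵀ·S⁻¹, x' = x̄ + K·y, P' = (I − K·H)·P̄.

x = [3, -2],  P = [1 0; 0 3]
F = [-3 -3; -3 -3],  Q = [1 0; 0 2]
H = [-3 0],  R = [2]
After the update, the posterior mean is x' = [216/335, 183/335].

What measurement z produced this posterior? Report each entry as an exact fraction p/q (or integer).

x̄ = F·x = [-3, -3]
P̄ = F·P·Fᵀ + Q = [37 36; 36 38]
S = H·P̄·Hᵀ + R = [335]
K = P̄·Hᵀ·S⁻¹ = [-111/335; -108/335]
x' − x̄ = [1221/335, 1188/335] = K·y
y = (KᵀK)⁻¹·Kᵀ·(x' − x̄) = [-11]
z = y + H·x̄ = [-11] + [9] = [-2]

z = [-2]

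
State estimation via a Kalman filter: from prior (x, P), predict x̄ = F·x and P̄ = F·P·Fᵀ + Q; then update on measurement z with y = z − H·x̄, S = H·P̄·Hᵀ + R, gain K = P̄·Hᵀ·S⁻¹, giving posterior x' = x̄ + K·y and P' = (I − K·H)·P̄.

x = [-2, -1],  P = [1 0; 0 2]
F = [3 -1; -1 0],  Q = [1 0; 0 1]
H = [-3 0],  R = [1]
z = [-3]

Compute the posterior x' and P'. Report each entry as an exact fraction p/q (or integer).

x̄ = F·x = [-5, 2]
P̄ = F·P·Fᵀ + Q = [12 -3; -3 2]
y = z − H·x̄ = [-18]
S = H·P̄·Hᵀ + R = [109]
K = P̄·Hᵀ·S⁻¹ = [-36/109; 9/109]
x' = x̄ + K·y = [103/109, 56/109]
P' = (I − K·H)·P̄ = [12/109 -3/109; -3/109 137/109]

x' = [103/109, 56/109]
P' = [12/109 -3/109; -3/109 137/109]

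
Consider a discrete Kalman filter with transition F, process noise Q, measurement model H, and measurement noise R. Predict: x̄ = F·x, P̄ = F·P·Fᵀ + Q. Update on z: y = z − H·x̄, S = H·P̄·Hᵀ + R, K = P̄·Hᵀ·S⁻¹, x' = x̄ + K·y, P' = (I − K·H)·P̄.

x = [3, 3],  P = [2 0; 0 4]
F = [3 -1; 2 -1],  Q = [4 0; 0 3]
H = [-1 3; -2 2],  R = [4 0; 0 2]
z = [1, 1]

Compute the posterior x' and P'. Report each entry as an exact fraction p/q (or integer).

x̄ = F·x = [6, 3]
P̄ = F·P·Fᵀ + Q = [26 16; 16 15]
y = z − H·x̄ = [-2, 7]
S = H·P̄·Hᵀ + R = [69 14; 14 38]
K = P̄·Hᵀ·S⁻¹ = [558/1213 -844/1213; 565/1213 -272/1213]
x' = x̄ + K·y = [254/1213, 605/1213]
P' = (I − K·H)·P̄ = [2382/1213 1538/1213; 1538/1213 1266/1213]

x' = [254/1213, 605/1213]
P' = [2382/1213 1538/1213; 1538/1213 1266/1213]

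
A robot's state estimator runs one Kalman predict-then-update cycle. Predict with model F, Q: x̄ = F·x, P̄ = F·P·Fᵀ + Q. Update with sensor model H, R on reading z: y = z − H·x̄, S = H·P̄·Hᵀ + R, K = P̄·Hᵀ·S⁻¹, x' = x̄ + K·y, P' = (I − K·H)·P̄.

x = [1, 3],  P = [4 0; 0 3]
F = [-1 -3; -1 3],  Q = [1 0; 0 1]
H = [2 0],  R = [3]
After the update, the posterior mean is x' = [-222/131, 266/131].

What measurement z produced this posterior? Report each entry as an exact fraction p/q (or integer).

z = [-3]

x̄ = F·x = [-10, 8]
P̄ = F·P·Fᵀ + Q = [32 -23; -23 32]
S = H·P̄·Hᵀ + R = [131]
K = P̄·Hᵀ·S⁻¹ = [64/131; -46/131]
x' − x̄ = [1088/131, -782/131] = K·y
y = (KᵀK)⁻¹·Kᵀ·(x' − x̄) = [17]
z = y + H·x̄ = [17] + [-20] = [-3]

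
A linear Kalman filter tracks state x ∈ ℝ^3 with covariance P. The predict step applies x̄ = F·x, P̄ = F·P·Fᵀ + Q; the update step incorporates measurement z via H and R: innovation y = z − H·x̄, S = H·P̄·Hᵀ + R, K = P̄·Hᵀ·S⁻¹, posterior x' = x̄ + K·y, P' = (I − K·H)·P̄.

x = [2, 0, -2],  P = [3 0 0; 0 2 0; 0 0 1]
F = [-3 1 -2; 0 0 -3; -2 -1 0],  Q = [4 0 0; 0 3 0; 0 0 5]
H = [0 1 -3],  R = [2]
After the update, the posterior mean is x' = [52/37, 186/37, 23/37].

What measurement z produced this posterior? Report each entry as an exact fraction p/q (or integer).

x̄ = F·x = [-2, 6, -4]
P̄ = F·P·Fᵀ + Q = [37 6 16; 6 12 0; 16 0 19]
S = H·P̄·Hᵀ + R = [185]
K = P̄·Hᵀ·S⁻¹ = [-42/185; 12/185; -57/185]
x' − x̄ = [126/37, -36/37, 171/37] = K·y
y = (KᵀK)⁻¹·Kᵀ·(x' − x̄) = [-15]
z = y + H·x̄ = [-15] + [18] = [3]

z = [3]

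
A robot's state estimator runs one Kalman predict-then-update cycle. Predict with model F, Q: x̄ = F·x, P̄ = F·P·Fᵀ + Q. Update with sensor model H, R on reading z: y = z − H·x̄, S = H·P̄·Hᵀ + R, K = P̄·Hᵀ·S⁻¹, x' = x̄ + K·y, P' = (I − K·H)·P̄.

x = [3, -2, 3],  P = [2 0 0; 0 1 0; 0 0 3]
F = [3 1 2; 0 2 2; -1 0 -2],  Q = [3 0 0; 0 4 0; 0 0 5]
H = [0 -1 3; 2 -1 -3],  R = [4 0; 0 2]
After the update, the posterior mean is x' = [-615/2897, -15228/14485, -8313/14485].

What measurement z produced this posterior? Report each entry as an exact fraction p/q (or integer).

x̄ = F·x = [13, 2, -9]
P̄ = F·P·Fᵀ + Q = [34 14 -18; 14 20 -12; -18 -12 19]
S = H·P̄·Hᵀ + R = [267 -287; -287 417]
K = P̄·Hᵀ·S⁻¹ = [264/2897 932/2897; -5362/14485 -2162/14485; 2763/14485 -912/14485]
x' − x̄ = [-38276/2897, -44198/14485, 122052/14485] = K·y
y = (KᵀK)⁻¹·Kᵀ·(x' − x̄) = [28, -49]
z = y + H·x̄ = [28, -49] + [-29, 51] = [-1, 2]

z = [-1, 2]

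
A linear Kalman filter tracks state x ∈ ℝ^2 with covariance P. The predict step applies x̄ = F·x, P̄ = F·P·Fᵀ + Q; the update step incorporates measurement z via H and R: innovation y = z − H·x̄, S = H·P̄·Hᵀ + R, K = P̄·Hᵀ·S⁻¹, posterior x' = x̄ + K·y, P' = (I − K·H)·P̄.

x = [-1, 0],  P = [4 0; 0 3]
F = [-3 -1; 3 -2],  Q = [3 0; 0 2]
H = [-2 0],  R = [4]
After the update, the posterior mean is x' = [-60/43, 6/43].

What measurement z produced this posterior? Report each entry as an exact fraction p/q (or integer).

z = [3]

x̄ = F·x = [3, -3]
P̄ = F·P·Fᵀ + Q = [42 -30; -30 50]
S = H·P̄·Hᵀ + R = [172]
K = P̄·Hᵀ·S⁻¹ = [-21/43; 15/43]
x' − x̄ = [-189/43, 135/43] = K·y
y = (KᵀK)⁻¹·Kᵀ·(x' − x̄) = [9]
z = y + H·x̄ = [9] + [-6] = [3]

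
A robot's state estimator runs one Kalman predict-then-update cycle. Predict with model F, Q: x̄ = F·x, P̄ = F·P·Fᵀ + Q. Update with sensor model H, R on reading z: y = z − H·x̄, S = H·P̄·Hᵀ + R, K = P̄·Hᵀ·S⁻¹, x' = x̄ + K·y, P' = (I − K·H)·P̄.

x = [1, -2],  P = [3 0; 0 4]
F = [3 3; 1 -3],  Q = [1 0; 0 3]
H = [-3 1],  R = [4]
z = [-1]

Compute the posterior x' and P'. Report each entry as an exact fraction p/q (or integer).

x̄ = F·x = [-3, 7]
P̄ = F·P·Fᵀ + Q = [64 -27; -27 42]
y = z − H·x̄ = [-17]
S = H·P̄·Hᵀ + R = [784]
K = P̄·Hᵀ·S⁻¹ = [-219/784; 123/784]
x' = x̄ + K·y = [1371/784, 3397/784]
P' = (I − K·H)·P̄ = [2215/784 5769/784; 5769/784 17799/784]

x' = [1371/784, 3397/784]
P' = [2215/784 5769/784; 5769/784 17799/784]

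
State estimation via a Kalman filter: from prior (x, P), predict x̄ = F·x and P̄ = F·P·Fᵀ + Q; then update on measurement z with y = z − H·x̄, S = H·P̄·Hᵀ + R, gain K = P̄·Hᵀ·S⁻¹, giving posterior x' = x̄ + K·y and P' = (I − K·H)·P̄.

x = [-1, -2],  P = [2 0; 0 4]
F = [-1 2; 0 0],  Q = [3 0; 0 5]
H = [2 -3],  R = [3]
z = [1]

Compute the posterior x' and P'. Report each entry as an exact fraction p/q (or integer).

x' = [-17/22, -35/44]
P' = [84/11 105/22; 105/22 145/44]

x̄ = F·x = [-3, 0]
P̄ = F·P·Fᵀ + Q = [21 0; 0 5]
y = z − H·x̄ = [7]
S = H·P̄·Hᵀ + R = [132]
K = P̄·Hᵀ·S⁻¹ = [7/22; -5/44]
x' = x̄ + K·y = [-17/22, -35/44]
P' = (I − K·H)·P̄ = [84/11 105/22; 105/22 145/44]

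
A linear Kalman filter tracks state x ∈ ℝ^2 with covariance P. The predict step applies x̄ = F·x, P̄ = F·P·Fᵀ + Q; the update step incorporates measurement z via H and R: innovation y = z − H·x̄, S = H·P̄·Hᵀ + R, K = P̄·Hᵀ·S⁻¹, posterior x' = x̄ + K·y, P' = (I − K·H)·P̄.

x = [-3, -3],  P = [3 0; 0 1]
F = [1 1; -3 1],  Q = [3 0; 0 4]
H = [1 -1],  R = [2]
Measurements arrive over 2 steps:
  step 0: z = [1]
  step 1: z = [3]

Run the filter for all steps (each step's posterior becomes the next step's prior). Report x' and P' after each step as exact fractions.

step 0: x' = [-49/19, -178/57], P' = [58/19 48/19; 48/19 224/57]
step 1: x' = [416/3297, -7957/3297], P' = [13040/3297 10154/3297; 10154/3297 13634/3297]

step 0: x̄ = F·x = [-6, 6]
step 0: P̄ = F·P·Fᵀ + Q = [7 -8; -8 32]
step 0: y = z − H·x̄ = [13]
step 0: S = H·P̄·Hᵀ + R = [57]
step 0: K = P̄·Hᵀ·S⁻¹ = [5/19; -40/57]
step 0: x' = x̄ + K·y = [-49/19, -178/57]
step 0: P' = (I − K·H)·P̄ = [58/19 48/19; 48/19 224/57]
step 1: x̄ = F·x = [-325/57, 263/57]
step 1: P̄ = F·P·Fᵀ + Q = [857/57 -586/57; -586/57 1154/57]
step 1: y = z − H·x̄ = [253/19]
step 1: S = H·P̄·Hᵀ + R = [1099/19]
step 1: K = P̄·Hᵀ·S⁻¹ = [481/1099; -580/1099]
step 1: x' = x̄ + K·y = [416/3297, -7957/3297]
step 1: P' = (I − K·H)·P̄ = [13040/3297 10154/3297; 10154/3297 13634/3297]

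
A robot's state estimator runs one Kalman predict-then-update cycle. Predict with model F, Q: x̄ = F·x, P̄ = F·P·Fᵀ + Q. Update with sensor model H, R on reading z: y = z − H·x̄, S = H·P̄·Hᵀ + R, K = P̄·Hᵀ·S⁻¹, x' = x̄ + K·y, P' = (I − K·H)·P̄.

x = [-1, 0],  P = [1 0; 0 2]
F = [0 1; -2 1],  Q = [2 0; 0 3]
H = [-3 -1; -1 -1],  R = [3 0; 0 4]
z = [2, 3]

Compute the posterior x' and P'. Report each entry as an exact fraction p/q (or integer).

x' = [-250/419, -271/419]
P' = [272/419 -456/419; -456/419 1356/419]

x̄ = F·x = [0, 2]
P̄ = F·P·Fᵀ + Q = [4 2; 2 9]
y = z − H·x̄ = [4, 5]
S = H·P̄·Hᵀ + R = [60 29; 29 21]
K = P̄·Hᵀ·S⁻¹ = [-120/419 46/419; 4/419 -225/419]
x' = x̄ + K·y = [-250/419, -271/419]
P' = (I − K·H)·P̄ = [272/419 -456/419; -456/419 1356/419]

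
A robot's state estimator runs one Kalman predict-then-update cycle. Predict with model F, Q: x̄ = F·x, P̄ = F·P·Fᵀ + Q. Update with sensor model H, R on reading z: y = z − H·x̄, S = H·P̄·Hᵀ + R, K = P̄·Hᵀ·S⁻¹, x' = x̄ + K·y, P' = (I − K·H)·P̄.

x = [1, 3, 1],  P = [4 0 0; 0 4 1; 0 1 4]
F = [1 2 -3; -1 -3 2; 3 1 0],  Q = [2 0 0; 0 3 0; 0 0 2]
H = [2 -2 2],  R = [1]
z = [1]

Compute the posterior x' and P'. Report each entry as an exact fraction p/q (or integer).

x̄ = F·x = [4, -8, 6]
P̄ = F·P·Fᵀ + Q = [46 -39 17; -39 47 -22; 17 -22 42]
y = z − H·x̄ = [-35]
S = H·P̄·Hᵀ + R = [1165]
K = P̄·Hᵀ·S⁻¹ = [204/1165; -216/1165; 162/1165]
x' = x̄ + K·y = [-496/233, -352/233, 264/233]
P' = (I − K·H)·P̄ = [11974/1165 -1371/1165 -13243/1165; -1371/1165 8099/1165 9362/1165; -13243/1165 9362/1165 22686/1165]

x' = [-496/233, -352/233, 264/233]
P' = [11974/1165 -1371/1165 -13243/1165; -1371/1165 8099/1165 9362/1165; -13243/1165 9362/1165 22686/1165]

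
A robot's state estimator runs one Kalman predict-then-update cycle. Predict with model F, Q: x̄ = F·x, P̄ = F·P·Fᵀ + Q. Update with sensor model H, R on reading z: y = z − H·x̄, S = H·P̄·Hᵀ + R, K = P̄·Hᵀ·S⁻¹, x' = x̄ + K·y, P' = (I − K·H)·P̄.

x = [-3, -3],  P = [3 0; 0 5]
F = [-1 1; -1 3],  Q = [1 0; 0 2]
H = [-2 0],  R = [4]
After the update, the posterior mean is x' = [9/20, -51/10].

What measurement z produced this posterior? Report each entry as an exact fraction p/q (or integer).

x̄ = F·x = [0, -6]
P̄ = F·P·Fᵀ + Q = [9 18; 18 50]
S = H·P̄·Hᵀ + R = [40]
K = P̄·Hᵀ·S⁻¹ = [-9/20; -9/10]
x' − x̄ = [9/20, 9/10] = K·y
y = (KᵀK)⁻¹·Kᵀ·(x' − x̄) = [-1]
z = y + H·x̄ = [-1] + [0] = [-1]

z = [-1]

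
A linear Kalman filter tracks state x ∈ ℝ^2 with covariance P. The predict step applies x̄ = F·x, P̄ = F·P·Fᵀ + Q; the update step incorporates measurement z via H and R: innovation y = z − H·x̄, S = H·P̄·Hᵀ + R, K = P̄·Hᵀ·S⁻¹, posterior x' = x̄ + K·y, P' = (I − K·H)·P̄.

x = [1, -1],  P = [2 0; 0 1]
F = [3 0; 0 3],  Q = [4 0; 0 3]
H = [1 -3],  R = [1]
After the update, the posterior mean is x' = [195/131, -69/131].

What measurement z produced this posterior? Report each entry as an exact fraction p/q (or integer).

z = [3]

x̄ = F·x = [3, -3]
P̄ = F·P·Fᵀ + Q = [22 0; 0 12]
S = H·P̄·Hᵀ + R = [131]
K = P̄·Hᵀ·S⁻¹ = [22/131; -36/131]
x' − x̄ = [-198/131, 324/131] = K·y
y = (KᵀK)⁻¹·Kᵀ·(x' − x̄) = [-9]
z = y + H·x̄ = [-9] + [12] = [3]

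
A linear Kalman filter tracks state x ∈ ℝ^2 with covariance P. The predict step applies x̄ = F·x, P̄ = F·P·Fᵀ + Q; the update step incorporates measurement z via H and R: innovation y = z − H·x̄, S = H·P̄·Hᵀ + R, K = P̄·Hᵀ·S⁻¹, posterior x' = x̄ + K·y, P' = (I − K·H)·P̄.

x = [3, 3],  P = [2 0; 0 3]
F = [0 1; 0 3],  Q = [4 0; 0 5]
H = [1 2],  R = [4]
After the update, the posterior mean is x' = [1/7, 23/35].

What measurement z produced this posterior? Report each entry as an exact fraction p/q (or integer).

z = [1]

x̄ = F·x = [3, 9]
P̄ = F·P·Fᵀ + Q = [7 9; 9 32]
S = H·P̄·Hᵀ + R = [175]
K = P̄·Hᵀ·S⁻¹ = [1/7; 73/175]
x' − x̄ = [-20/7, -292/35] = K·y
y = (KᵀK)⁻¹·Kᵀ·(x' − x̄) = [-20]
z = y + H·x̄ = [-20] + [21] = [1]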